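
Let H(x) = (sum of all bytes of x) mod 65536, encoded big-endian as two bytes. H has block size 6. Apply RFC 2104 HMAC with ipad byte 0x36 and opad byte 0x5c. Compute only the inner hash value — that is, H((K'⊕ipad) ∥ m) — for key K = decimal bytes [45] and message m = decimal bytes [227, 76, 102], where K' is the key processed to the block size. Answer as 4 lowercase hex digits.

Key decimal bytes [45] = 2d is 1 byte ≤ B = 6; zero-pad to 6 bytes: K' = 2d 00 00 00 00 00.
K' ⊕ ipad = 1b 36 36 36 36 36.
Inner input = 1b 36 36 36 36 36 ∥ e3 4c 66.
Inner hash: sum = 27+54+54+54+54+54+227+76+102 = 702 → 02 be.

02be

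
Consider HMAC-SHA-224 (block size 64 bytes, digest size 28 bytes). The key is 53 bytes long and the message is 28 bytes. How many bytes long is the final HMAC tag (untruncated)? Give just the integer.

The tag is one SHA-224 digest: 28 bytes.

28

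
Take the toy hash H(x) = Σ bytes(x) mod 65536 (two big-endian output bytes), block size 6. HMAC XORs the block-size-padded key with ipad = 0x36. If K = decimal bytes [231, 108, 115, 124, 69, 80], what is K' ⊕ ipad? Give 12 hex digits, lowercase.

d15a454a7366

Key decimal bytes [231, 108, 115, 124, 69, 80] = e7 6c 73 7c 45 50 is exactly B = 6 bytes: K' = e7 6c 73 7c 45 50.
XOR each byte with 0x36: e7⊕36=d1, 6c⊕36=5a, 73⊕36=45, 7c⊕36=4a, 45⊕36=73, 50⊕36=66.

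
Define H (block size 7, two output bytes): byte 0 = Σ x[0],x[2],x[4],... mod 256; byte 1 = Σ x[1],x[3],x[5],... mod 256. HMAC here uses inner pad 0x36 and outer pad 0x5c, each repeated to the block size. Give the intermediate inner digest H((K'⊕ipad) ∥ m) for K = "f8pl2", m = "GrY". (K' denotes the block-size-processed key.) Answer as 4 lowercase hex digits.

423e

Key "f8pl2" = 66 38 70 6c 32 is 5 bytes ≤ B = 7; zero-pad to 7 bytes: K' = 66 38 70 6c 32 00 00.
K' ⊕ ipad = 50 0e 46 5a 04 36 36.
Inner input = 50 0e 46 5a 04 36 36 ∥ 47 72 59.
Inner hash: even-index sum = 322 mod 256 = 66; odd-index sum = 318 mod 256 = 62 → 42 3e.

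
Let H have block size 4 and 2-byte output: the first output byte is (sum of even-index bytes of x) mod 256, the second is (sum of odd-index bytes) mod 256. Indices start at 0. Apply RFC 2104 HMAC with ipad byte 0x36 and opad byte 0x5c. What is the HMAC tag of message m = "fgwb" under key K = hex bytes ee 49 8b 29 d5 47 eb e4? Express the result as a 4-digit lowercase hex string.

e3c7

Key hex bytes ee 49 8b 29 d5 47 eb e4 is 8 bytes > B = 4, so hash it first: H(key) = 39 9d, then zero-pad to 4 bytes: K' = 39 9d 00 00.
K' ⊕ ipad = 0f ab 36 36.  K' ⊕ opad = 65 c1 5c 5c.
Inner input = (K'⊕ipad) ∥ m = 0f ab 36 36 ∥ 66 67 77 62.
Inner hash: even-index sum = 290 mod 256 = 34; odd-index sum = 426 mod 256 = 170 → 22 aa.
Outer input = (K'⊕opad) ∥ inner = 65 c1 5c 5c ∥ 22 aa.
Outer hash (tag): even-index sum = 227 mod 256 = 227; odd-index sum = 455 mod 256 = 199 → e3 c7.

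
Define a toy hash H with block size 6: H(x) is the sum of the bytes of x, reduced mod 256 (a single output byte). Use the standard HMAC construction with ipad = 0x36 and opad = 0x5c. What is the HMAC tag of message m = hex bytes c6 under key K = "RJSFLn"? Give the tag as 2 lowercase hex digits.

Key "RJSFLn" = 52 4a 53 46 4c 6e is exactly B = 6 bytes: K' = 52 4a 53 46 4c 6e.
K' ⊕ ipad = 64 7c 65 70 7a 58.  K' ⊕ opad = 0e 16 0f 1a 10 32.
Inner input = (K'⊕ipad) ∥ m = 64 7c 65 70 7a 58 ∥ c6.
Inner hash: sum = 100+124+101+112+122+88+198 = 845; mod 256 = 77 → 4d.
Outer input = (K'⊕opad) ∥ inner = 0e 16 0f 1a 10 32 ∥ 4d.
Outer hash (tag): sum = 14+22+15+26+16+50+77 = 220 → dc.

dc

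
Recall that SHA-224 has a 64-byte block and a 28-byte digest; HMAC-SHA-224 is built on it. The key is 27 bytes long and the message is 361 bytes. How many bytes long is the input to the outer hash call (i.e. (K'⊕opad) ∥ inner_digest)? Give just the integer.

Key is 27 ≤ 64 bytes, zero-padded: |K'| = 64.
Outer input = (K'⊕opad) ∥ H(inner) → 64 + 28 = 92 bytes.

92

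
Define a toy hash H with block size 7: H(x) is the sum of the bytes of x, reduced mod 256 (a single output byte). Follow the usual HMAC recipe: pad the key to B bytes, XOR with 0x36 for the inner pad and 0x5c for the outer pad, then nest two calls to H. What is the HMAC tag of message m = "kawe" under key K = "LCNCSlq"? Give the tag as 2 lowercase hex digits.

56

Key "LCNCSlq" = 4c 43 4e 43 53 6c 71 is exactly B = 7 bytes: K' = 4c 43 4e 43 53 6c 71.
K' ⊕ ipad = 7a 75 78 75 65 5a 47.  K' ⊕ opad = 10 1f 12 1f 0f 30 2d.
Inner input = (K'⊕ipad) ∥ m = 7a 75 78 75 65 5a 47 ∥ 6b 61 77 65.
Inner hash: sum = 122+117+120+117+101+90+71+107+97+119+101 = 1162; mod 256 = 138 → 8a.
Outer input = (K'⊕opad) ∥ inner = 10 1f 12 1f 0f 30 2d ∥ 8a.
Outer hash (tag): sum = 16+31+18+31+15+48+45+138 = 342; mod 256 = 86 → 56.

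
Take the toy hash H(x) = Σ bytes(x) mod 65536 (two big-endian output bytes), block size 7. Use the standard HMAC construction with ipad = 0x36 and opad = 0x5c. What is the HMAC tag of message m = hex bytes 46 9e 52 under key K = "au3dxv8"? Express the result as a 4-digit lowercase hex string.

0284

Key "au3dxv8" = 61 75 33 64 78 76 38 is exactly B = 7 bytes: K' = 61 75 33 64 78 76 38.
K' ⊕ ipad = 57 43 05 52 4e 40 0e.  K' ⊕ opad = 3d 29 6f 38 24 2a 64.
Inner input = (K'⊕ipad) ∥ m = 57 43 05 52 4e 40 0e ∥ 46 9e 52.
Inner hash: sum = 87+67+5+82+78+64+14+70+158+82 = 707 → 02 c3.
Outer input = (K'⊕opad) ∥ inner = 3d 29 6f 38 24 2a 64 ∥ 02 c3.
Outer hash (tag): sum = 61+41+111+56+36+42+100+2+195 = 644 → 02 84.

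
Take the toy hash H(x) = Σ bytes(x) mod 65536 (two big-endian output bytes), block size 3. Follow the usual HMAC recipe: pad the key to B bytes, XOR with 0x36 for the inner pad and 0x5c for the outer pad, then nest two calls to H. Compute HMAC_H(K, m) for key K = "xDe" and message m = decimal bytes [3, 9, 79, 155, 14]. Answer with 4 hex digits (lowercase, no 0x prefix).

Key "xDe" = 78 44 65 is exactly B = 3 bytes: K' = 78 44 65.
K' ⊕ ipad = 4e 72 53.  K' ⊕ opad = 24 18 39.
Inner input = (K'⊕ipad) ∥ m = 4e 72 53 ∥ 03 09 4f 9b 0e.
Inner hash: sum = 78+114+83+3+9+79+155+14 = 535 → 02 17.
Outer input = (K'⊕opad) ∥ inner = 24 18 39 ∥ 02 17.
Outer hash (tag): sum = 36+24+57+2+23 = 142 → 00 8e.

008e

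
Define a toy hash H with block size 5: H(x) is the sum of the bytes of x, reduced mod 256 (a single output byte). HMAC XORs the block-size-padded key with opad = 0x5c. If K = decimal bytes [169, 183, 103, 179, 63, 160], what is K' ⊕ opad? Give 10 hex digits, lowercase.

Key decimal bytes [169, 183, 103, 179, 63, 160] = a9 b7 67 b3 3f a0 is 6 bytes > B = 5, so hash it first: H(key) = 59, then zero-pad to 5 bytes: K' = 59 00 00 00 00.
XOR each byte with 0x5c: 59⊕5c=05, 00⊕5c=5c, 00⊕5c=5c, 00⊕5c=5c, 00⊕5c=5c.

055c5c5c5c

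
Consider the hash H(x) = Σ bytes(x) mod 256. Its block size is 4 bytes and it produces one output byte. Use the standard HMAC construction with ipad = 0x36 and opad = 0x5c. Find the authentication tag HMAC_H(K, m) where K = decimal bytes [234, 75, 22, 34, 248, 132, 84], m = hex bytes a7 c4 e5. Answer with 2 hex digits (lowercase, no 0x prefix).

Key decimal bytes [234, 75, 22, 34, 248, 132, 84] = ea 4b 16 22 f8 84 54 is 7 bytes > B = 4, so hash it first: H(key) = 3d, then zero-pad to 4 bytes: K' = 3d 00 00 00.
K' ⊕ ipad = 0b 36 36 36.  K' ⊕ opad = 61 5c 5c 5c.
Inner input = (K'⊕ipad) ∥ m = 0b 36 36 36 ∥ a7 c4 e5.
Inner hash: sum = 11+54+54+54+167+196+229 = 765; mod 256 = 253 → fd.
Outer input = (K'⊕opad) ∥ inner = 61 5c 5c 5c ∥ fd.
Outer hash (tag): sum = 97+92+92+92+253 = 626; mod 256 = 114 → 72.

72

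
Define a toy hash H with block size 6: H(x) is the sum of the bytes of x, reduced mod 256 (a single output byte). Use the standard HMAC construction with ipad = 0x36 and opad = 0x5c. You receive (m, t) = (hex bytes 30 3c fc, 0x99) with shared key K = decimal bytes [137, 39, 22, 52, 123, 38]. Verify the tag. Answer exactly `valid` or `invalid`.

invalid

Key decimal bytes [137, 39, 22, 52, 123, 38] = 89 27 16 34 7b 26 is exactly B = 6 bytes: K' = 89 27 16 34 7b 26.
K' ⊕ ipad = bf 11 20 02 4d 10; K' ⊕ opad = d5 7b 4a 68 27 7a.
Inner hash: sum = 191+17+32+2+77+16+48+60+252 = 695; mod 256 = 183 → b7.
Outer hash (recomputed tag): sum = 213+123+74+104+39+122+183 = 858; mod 256 = 90 → 5a.
Recomputed tag = 5a; claimed = 99 → mismatch.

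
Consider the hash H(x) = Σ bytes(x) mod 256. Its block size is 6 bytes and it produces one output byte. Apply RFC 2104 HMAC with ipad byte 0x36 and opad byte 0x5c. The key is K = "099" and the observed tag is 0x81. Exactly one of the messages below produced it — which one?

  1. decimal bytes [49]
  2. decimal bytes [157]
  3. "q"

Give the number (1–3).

Key "099" = 30 39 39 is 3 bytes ≤ B = 6; zero-pad to 6 bytes: K' = 30 39 39 00 00 00.
K' ⊕ ipad = 06 0f 0f 36 36 36; K' ⊕ opad = 6c 65 65 5c 5c 5c.
m1: inner = H(06 0f 0f 36 36 36 31) = f7; tag = H(6c 65 65 5c 5c 5c f7) = 41
m2: inner = H(06 0f 0f 36 36 36 9d) = 63; tag = H(6c 65 65 5c 5c 5c 63) = ad
m3: inner = H(06 0f 0f 36 36 36 71) = 37; tag = H(6c 65 65 5c 5c 5c 37) = 81 ← matches

3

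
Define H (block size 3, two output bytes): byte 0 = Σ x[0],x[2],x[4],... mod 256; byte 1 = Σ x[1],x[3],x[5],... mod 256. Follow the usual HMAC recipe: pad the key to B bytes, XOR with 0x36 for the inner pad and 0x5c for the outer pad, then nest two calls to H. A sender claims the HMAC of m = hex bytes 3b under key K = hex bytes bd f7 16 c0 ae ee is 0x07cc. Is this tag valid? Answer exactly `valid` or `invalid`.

Key hex bytes bd f7 16 c0 ae ee is 6 bytes > B = 3, so hash it first: H(key) = 81 a5, then zero-pad to 3 bytes: K' = 81 a5 00.
K' ⊕ ipad = b7 93 36; K' ⊕ opad = dd f9 5c.
Inner hash: even-index sum = 237 mod 256 = 237; odd-index sum = 206 mod 256 = 206 → ed ce.
Outer hash (recomputed tag): even-index sum = 519 mod 256 = 7; odd-index sum = 486 mod 256 = 230 → 07 e6.
Recomputed tag = 07e6; claimed = 07cc → mismatch.

invalid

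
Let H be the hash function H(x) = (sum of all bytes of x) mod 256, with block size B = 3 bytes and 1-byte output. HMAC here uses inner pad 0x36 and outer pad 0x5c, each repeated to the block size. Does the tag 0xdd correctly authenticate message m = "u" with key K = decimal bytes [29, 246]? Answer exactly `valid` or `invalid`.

valid

Key decimal bytes [29, 246] = 1d f6 is 2 bytes ≤ B = 3; zero-pad to 3 bytes: K' = 1d f6 00.
K' ⊕ ipad = 2b c0 36; K' ⊕ opad = 41 aa 5c.
Inner hash: sum = 43+192+54+117 = 406; mod 256 = 150 → 96.
Outer hash (recomputed tag): sum = 65+170+92+150 = 477; mod 256 = 221 → dd.
Recomputed tag = dd; claimed = dd → match.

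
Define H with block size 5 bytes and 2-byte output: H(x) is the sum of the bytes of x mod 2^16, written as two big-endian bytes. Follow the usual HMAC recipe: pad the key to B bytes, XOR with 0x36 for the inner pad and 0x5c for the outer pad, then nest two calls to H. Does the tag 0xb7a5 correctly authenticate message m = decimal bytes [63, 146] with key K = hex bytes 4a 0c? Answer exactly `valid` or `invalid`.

Key hex bytes 4a 0c is 2 bytes ≤ B = 5; zero-pad to 5 bytes: K' = 4a 0c 00 00 00.
K' ⊕ ipad = 7c 3a 36 36 36; K' ⊕ opad = 16 50 5c 5c 5c.
Inner hash: sum = 124+58+54+54+54+63+146 = 553 → 02 29.
Outer hash (recomputed tag): sum = 22+80+92+92+92+2+41 = 421 → 01 a5.
Recomputed tag = 01a5; claimed = b7a5 → mismatch.

invalid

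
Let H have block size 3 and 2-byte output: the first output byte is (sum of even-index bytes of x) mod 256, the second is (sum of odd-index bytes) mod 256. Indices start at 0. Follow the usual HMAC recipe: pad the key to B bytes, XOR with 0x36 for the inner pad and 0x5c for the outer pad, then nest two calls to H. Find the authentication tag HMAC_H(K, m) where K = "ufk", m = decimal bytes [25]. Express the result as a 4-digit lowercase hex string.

Key "ufk" = 75 66 6b is exactly B = 3 bytes: K' = 75 66 6b.
K' ⊕ ipad = 43 50 5d.  K' ⊕ opad = 29 3a 37.
Inner input = (K'⊕ipad) ∥ m = 43 50 5d ∥ 19.
Inner hash: even-index sum = 160 mod 256 = 160; odd-index sum = 105 mod 256 = 105 → a0 69.
Outer input = (K'⊕opad) ∥ inner = 29 3a 37 ∥ a0 69.
Outer hash (tag): even-index sum = 201 mod 256 = 201; odd-index sum = 218 mod 256 = 218 → c9 da.

c9da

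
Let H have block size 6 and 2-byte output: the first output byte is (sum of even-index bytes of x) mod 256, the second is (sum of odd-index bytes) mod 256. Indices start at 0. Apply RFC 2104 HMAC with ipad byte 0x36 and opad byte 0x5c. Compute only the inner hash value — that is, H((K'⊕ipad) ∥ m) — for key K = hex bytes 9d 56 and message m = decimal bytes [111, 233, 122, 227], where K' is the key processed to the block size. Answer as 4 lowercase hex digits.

Key hex bytes 9d 56 is 2 bytes ≤ B = 6; zero-pad to 6 bytes: K' = 9d 56 00 00 00 00.
K' ⊕ ipad = ab 60 36 36 36 36.
Inner input = ab 60 36 36 36 36 ∥ 6f e9 7a e3.
Inner hash: even-index sum = 512 mod 256 = 0; odd-index sum = 664 mod 256 = 152 → 00 98.

0098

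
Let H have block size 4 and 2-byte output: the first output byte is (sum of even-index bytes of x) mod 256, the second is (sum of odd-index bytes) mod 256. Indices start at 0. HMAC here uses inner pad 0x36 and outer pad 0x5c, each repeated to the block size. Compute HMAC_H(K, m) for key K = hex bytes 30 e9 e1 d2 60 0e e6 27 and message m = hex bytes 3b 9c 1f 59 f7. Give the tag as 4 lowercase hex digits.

Key hex bytes 30 e9 e1 d2 60 0e e6 27 is 8 bytes > B = 4, so hash it first: H(key) = 57 f0, then zero-pad to 4 bytes: K' = 57 f0 00 00.
K' ⊕ ipad = 61 c6 36 36.  K' ⊕ opad = 0b ac 5c 5c.
Inner input = (K'⊕ipad) ∥ m = 61 c6 36 36 ∥ 3b 9c 1f 59 f7.
Inner hash: even-index sum = 488 mod 256 = 232; odd-index sum = 497 mod 256 = 241 → e8 f1.
Outer input = (K'⊕opad) ∥ inner = 0b ac 5c 5c ∥ e8 f1.
Outer hash (tag): even-index sum = 335 mod 256 = 79; odd-index sum = 505 mod 256 = 249 → 4f f9.

4ff9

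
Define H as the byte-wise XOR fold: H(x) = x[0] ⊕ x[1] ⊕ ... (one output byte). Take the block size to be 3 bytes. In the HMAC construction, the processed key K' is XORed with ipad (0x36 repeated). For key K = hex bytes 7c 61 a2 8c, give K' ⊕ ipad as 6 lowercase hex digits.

Key hex bytes 7c 61 a2 8c is 4 bytes > B = 3, so hash it first: H(key) = 33, then zero-pad to 3 bytes: K' = 33 00 00.
XOR each byte with 0x36: 33⊕36=05, 00⊕36=36, 00⊕36=36.

053636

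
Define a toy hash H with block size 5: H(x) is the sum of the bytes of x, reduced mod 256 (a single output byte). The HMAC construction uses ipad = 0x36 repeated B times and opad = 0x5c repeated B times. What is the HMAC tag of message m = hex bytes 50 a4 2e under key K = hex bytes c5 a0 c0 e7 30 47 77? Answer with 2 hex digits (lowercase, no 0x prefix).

Key hex bytes c5 a0 c0 e7 30 47 77 is 7 bytes > B = 5, so hash it first: H(key) = fa, then zero-pad to 5 bytes: K' = fa 00 00 00 00.
K' ⊕ ipad = cc 36 36 36 36.  K' ⊕ opad = a6 5c 5c 5c 5c.
Inner input = (K'⊕ipad) ∥ m = cc 36 36 36 36 ∥ 50 a4 2e.
Inner hash: sum = 204+54+54+54+54+80+164+46 = 710; mod 256 = 198 → c6.
Outer input = (K'⊕opad) ∥ inner = a6 5c 5c 5c 5c ∥ c6.
Outer hash (tag): sum = 166+92+92+92+92+198 = 732; mod 256 = 220 → dc.

dc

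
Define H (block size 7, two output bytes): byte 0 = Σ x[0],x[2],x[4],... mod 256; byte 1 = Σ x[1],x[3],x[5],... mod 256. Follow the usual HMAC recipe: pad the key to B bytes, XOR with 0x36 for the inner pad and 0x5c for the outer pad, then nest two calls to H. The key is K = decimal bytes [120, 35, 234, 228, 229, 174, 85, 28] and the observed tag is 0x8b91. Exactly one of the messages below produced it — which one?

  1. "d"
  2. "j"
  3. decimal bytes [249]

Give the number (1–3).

1

Key decimal bytes [120, 35, 234, 228, 229, 174, 85, 28] = 78 23 ea e4 e5 ae 55 1c is 8 bytes > B = 7, so hash it first: H(key) = 9c d1, then zero-pad to 7 bytes: K' = 9c d1 00 00 00 00 00.
K' ⊕ ipad = aa e7 36 36 36 36 36; K' ⊕ opad = c0 8d 5c 5c 5c 5c 5c.
m1: inner = H(aa e7 36 36 36 36 36 64) = 4c b7; tag = H(c0 8d 5c 5c 5c 5c 5c 4c b7) = 8b91 ← matches
m2: inner = H(aa e7 36 36 36 36 36 6a) = 4c bd; tag = H(c0 8d 5c 5c 5c 5c 5c 4c bd) = 9191
m3: inner = H(aa e7 36 36 36 36 36 f9) = 4c 4c; tag = H(c0 8d 5c 5c 5c 5c 5c 4c 4c) = 2091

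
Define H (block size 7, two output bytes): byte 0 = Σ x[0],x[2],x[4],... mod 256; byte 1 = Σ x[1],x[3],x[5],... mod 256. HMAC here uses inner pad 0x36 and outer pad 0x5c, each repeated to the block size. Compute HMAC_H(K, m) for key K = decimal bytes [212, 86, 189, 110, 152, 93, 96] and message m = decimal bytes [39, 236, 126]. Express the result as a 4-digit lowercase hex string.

319a

Key decimal bytes [212, 86, 189, 110, 152, 93, 96] = d4 56 bd 6e 98 5d 60 is exactly B = 7 bytes: K' = d4 56 bd 6e 98 5d 60.
K' ⊕ ipad = e2 60 8b 58 ae 6b 56.  K' ⊕ opad = 88 0a e1 32 c4 01 3c.
Inner input = (K'⊕ipad) ∥ m = e2 60 8b 58 ae 6b 56 ∥ 27 ec 7e.
Inner hash: even-index sum = 861 mod 256 = 93; odd-index sum = 456 mod 256 = 200 → 5d c8.
Outer input = (K'⊕opad) ∥ inner = 88 0a e1 32 c4 01 3c ∥ 5d c8.
Outer hash (tag): even-index sum = 817 mod 256 = 49; odd-index sum = 154 mod 256 = 154 → 31 9a.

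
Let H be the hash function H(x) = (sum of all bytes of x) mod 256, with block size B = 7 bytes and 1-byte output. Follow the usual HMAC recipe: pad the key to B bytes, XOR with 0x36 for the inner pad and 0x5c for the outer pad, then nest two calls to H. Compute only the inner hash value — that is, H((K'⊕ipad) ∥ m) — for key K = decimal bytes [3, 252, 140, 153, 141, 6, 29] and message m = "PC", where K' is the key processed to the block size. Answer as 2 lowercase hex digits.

11

Key decimal bytes [3, 252, 140, 153, 141, 6, 29] = 03 fc 8c 99 8d 06 1d is exactly B = 7 bytes: K' = 03 fc 8c 99 8d 06 1d.
K' ⊕ ipad = 35 ca ba af bb 30 2b.
Inner input = 35 ca ba af bb 30 2b ∥ 50 43.
Inner hash: sum = 53+202+186+175+187+48+43+80+67 = 1041; mod 256 = 17 → 11.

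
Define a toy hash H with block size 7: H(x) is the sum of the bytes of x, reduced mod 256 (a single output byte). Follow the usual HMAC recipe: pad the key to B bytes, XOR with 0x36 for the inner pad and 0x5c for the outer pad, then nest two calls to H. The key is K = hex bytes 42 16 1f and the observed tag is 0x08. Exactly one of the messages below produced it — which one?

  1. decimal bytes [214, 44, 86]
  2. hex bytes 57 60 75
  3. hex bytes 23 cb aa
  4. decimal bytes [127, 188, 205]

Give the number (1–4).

Key hex bytes 42 16 1f is 3 bytes ≤ B = 7; zero-pad to 7 bytes: K' = 42 16 1f 00 00 00 00.
K' ⊕ ipad = 74 20 29 36 36 36 36; K' ⊕ opad = 1e 4a 43 5c 5c 5c 5c.
m1: inner = H(74 20 29 36 36 36 36 d6 2c 56) = ed; tag = H(1e 4a 43 5c 5c 5c 5c ed) = 08 ← matches
m2: inner = H(74 20 29 36 36 36 36 57 60 75) = c1; tag = H(1e 4a 43 5c 5c 5c 5c c1) = dc
m3: inner = H(74 20 29 36 36 36 36 23 cb aa) = 2d; tag = H(1e 4a 43 5c 5c 5c 5c 2d) = 48
m4: inner = H(74 20 29 36 36 36 36 7f bc cd) = 9d; tag = H(1e 4a 43 5c 5c 5c 5c 9d) = b8

1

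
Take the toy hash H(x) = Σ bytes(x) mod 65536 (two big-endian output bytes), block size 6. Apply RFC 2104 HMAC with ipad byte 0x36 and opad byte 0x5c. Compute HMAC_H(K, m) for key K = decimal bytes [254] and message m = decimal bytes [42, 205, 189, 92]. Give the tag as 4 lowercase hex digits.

0357

Key decimal bytes [254] = fe is 1 byte ≤ B = 6; zero-pad to 6 bytes: K' = fe 00 00 00 00 00.
K' ⊕ ipad = c8 36 36 36 36 36.  K' ⊕ opad = a2 5c 5c 5c 5c 5c.
Inner input = (K'⊕ipad) ∥ m = c8 36 36 36 36 36 ∥ 2a cd bd 5c.
Inner hash: sum = 200+54+54+54+54+54+42+205+189+92 = 998 → 03 e6.
Outer input = (K'⊕opad) ∥ inner = a2 5c 5c 5c 5c 5c ∥ 03 e6.
Outer hash (tag): sum = 162+92+92+92+92+92+3+230 = 855 → 03 57.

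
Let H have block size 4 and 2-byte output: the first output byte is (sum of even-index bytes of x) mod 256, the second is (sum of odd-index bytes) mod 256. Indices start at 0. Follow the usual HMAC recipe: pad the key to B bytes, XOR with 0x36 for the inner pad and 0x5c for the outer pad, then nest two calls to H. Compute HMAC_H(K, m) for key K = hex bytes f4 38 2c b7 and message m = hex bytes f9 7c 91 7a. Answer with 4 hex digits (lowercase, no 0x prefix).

Key hex bytes f4 38 2c b7 is exactly B = 4 bytes: K' = f4 38 2c b7.
K' ⊕ ipad = c2 0e 1a 81.  K' ⊕ opad = a8 64 70 eb.
Inner input = (K'⊕ipad) ∥ m = c2 0e 1a 81 ∥ f9 7c 91 7a.
Inner hash: even-index sum = 614 mod 256 = 102; odd-index sum = 389 mod 256 = 133 → 66 85.
Outer input = (K'⊕opad) ∥ inner = a8 64 70 eb ∥ 66 85.
Outer hash (tag): even-index sum = 382 mod 256 = 126; odd-index sum = 468 mod 256 = 212 → 7e d4.

7ed4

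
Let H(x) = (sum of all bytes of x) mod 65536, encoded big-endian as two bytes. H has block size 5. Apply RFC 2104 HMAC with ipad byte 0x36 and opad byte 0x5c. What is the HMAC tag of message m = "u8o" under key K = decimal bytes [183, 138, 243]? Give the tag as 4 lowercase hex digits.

Key decimal bytes [183, 138, 243] = b7 8a f3 is 3 bytes ≤ B = 5; zero-pad to 5 bytes: K' = b7 8a f3 00 00.
K' ⊕ ipad = 81 bc c5 36 36.  K' ⊕ opad = eb d6 af 5c 5c.
Inner input = (K'⊕ipad) ∥ m = 81 bc c5 36 36 ∥ 75 38 6f.
Inner hash: sum = 129+188+197+54+54+117+56+111 = 906 → 03 8a.
Outer input = (K'⊕opad) ∥ inner = eb d6 af 5c 5c ∥ 03 8a.
Outer hash (tag): sum = 235+214+175+92+92+3+138 = 949 → 03 b5.

03b5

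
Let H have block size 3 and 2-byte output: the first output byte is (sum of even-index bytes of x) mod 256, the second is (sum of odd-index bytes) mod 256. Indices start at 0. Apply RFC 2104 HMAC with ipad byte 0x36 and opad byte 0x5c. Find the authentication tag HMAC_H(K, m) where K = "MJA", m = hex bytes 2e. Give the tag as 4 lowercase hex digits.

d808

Key "MJA" = 4d 4a 41 is exactly B = 3 bytes: K' = 4d 4a 41.
K' ⊕ ipad = 7b 7c 77.  K' ⊕ opad = 11 16 1d.
Inner input = (K'⊕ipad) ∥ m = 7b 7c 77 ∥ 2e.
Inner hash: even-index sum = 242 mod 256 = 242; odd-index sum = 170 mod 256 = 170 → f2 aa.
Outer input = (K'⊕opad) ∥ inner = 11 16 1d ∥ f2 aa.
Outer hash (tag): even-index sum = 216 mod 256 = 216; odd-index sum = 264 mod 256 = 8 → d8 08.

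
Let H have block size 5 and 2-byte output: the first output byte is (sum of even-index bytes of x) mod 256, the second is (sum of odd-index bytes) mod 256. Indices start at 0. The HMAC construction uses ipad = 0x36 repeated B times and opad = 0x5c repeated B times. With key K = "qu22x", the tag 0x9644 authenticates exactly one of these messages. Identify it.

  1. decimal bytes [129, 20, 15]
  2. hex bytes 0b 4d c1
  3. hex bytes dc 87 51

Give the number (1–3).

1

Key "qu22x" = 71 75 32 32 78 is exactly B = 5 bytes: K' = 71 75 32 32 78.
K' ⊕ ipad = 47 43 04 04 4e; K' ⊕ opad = 2d 29 6e 6e 24.
m1: inner = H(47 43 04 04 4e 81 14 0f) = ad d7; tag = H(2d 29 6e 6e 24 ad d7) = 9644 ← matches
m2: inner = H(47 43 04 04 4e 0b 4d c1) = e6 13; tag = H(2d 29 6e 6e 24 e6 13) = d27d
m3: inner = H(47 43 04 04 4e dc 87 51) = 20 74; tag = H(2d 29 6e 6e 24 20 74) = 33b7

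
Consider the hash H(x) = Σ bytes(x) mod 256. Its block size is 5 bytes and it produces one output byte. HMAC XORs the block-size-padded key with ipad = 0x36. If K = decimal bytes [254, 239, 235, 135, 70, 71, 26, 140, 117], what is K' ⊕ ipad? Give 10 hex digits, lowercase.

3136363636

Key decimal bytes [254, 239, 235, 135, 70, 71, 26, 140, 117] = fe ef eb 87 46 47 1a 8c 75 is 9 bytes > B = 5, so hash it first: H(key) = 07, then zero-pad to 5 bytes: K' = 07 00 00 00 00.
XOR each byte with 0x36: 07⊕36=31, 00⊕36=36, 00⊕36=36, 00⊕36=36, 00⊕36=36.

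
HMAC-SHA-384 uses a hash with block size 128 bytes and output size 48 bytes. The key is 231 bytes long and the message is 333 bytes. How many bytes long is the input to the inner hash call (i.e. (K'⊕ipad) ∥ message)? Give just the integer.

Key is 231 > 128 bytes, so it is hashed to 48 bytes then zero-padded to 128: |K'| = 128.
Inner input = (K'⊕ipad) ∥ m → 128 + 333 = 461 bytes.

461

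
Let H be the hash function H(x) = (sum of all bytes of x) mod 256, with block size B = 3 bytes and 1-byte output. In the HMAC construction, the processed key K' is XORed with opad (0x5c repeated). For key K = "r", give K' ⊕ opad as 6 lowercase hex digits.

2e5c5c

Key "r" = 72 is 1 byte ≤ B = 3; zero-pad to 3 bytes: K' = 72 00 00.
XOR each byte with 0x5c: 72⊕5c=2e, 00⊕5c=5c, 00⊕5c=5c.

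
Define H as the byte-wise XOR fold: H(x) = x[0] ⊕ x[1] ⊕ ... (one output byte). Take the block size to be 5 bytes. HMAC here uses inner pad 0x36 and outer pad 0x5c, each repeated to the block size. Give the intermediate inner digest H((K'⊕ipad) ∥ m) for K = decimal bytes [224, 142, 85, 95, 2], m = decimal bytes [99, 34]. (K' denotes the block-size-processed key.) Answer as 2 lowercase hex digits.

Key decimal bytes [224, 142, 85, 95, 2] = e0 8e 55 5f 02 is exactly B = 5 bytes: K' = e0 8e 55 5f 02.
K' ⊕ ipad = d6 b8 63 69 34.
Inner input = d6 b8 63 69 34 ∥ 63 22.
Inner hash: XOR d6⊕b8⊕63⊕69⊕34⊕63⊕22 = 11.

11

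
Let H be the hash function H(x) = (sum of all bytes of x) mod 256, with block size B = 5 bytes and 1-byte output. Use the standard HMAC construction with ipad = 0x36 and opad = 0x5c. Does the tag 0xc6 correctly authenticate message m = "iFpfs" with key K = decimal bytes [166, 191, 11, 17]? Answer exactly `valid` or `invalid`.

invalid

Key decimal bytes [166, 191, 11, 17] = a6 bf 0b 11 is 4 bytes ≤ B = 5; zero-pad to 5 bytes: K' = a6 bf 0b 11 00.
K' ⊕ ipad = 90 89 3d 27 36; K' ⊕ opad = fa e3 57 4d 5c.
Inner hash: sum = 144+137+61+39+54+105+70+112+102+115 = 939; mod 256 = 171 → ab.
Outer hash (recomputed tag): sum = 250+227+87+77+92+171 = 904; mod 256 = 136 → 88.
Recomputed tag = 88; claimed = c6 → mismatch.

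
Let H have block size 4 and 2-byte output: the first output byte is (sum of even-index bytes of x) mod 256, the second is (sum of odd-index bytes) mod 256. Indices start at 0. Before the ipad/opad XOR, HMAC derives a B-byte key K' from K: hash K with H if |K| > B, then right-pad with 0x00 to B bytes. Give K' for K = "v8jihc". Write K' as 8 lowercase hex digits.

48040000

|K| = 6 > B = 4, so first hash the key.
H(K): even-index sum = 328 mod 256 = 72; odd-index sum = 260 mod 256 = 4 → 48 04.
Zero-pad H(K) = 48 04 to 4 bytes: K' = 48 04 00 00.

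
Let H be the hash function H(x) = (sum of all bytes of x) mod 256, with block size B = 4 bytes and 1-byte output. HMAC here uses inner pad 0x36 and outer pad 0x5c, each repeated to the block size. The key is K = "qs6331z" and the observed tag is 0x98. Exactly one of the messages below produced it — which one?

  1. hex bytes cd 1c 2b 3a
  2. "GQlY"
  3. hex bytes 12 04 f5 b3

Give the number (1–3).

Key "qs6331z" = 71 73 36 33 33 31 7a is 7 bytes > B = 4, so hash it first: H(key) = 2b, then zero-pad to 4 bytes: K' = 2b 00 00 00.
K' ⊕ ipad = 1d 36 36 36; K' ⊕ opad = 77 5c 5c 5c.
m1: inner = H(1d 36 36 36 cd 1c 2b 3a) = 0d; tag = H(77 5c 5c 5c 0d) = 98 ← matches
m2: inner = H(1d 36 36 36 47 51 6c 59) = 1c; tag = H(77 5c 5c 5c 1c) = a7
m3: inner = H(1d 36 36 36 12 04 f5 b3) = 7d; tag = H(77 5c 5c 5c 7d) = 08

1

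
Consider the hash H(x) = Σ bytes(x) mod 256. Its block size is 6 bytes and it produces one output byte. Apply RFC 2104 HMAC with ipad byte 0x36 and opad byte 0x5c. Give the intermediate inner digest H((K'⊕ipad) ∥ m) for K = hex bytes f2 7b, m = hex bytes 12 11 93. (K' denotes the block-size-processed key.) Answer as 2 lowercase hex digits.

9f

Key hex bytes f2 7b is 2 bytes ≤ B = 6; zero-pad to 6 bytes: K' = f2 7b 00 00 00 00.
K' ⊕ ipad = c4 4d 36 36 36 36.
Inner input = c4 4d 36 36 36 36 ∥ 12 11 93.
Inner hash: sum = 196+77+54+54+54+54+18+17+147 = 671; mod 256 = 159 → 9f.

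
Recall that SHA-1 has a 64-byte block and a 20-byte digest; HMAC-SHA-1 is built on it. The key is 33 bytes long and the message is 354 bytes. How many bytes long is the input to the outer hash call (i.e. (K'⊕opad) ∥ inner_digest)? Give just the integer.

Key is 33 ≤ 64 bytes, zero-padded: |K'| = 64.
Outer input = (K'⊕opad) ∥ H(inner) → 64 + 20 = 84 bytes.

84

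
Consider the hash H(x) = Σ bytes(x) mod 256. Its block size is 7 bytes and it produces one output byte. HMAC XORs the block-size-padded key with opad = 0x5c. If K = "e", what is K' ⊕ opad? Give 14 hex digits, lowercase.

Key "e" = 65 is 1 byte ≤ B = 7; zero-pad to 7 bytes: K' = 65 00 00 00 00 00 00.
XOR each byte with 0x5c: 65⊕5c=39, 00⊕5c=5c, 00⊕5c=5c, 00⊕5c=5c, 00⊕5c=5c, 00⊕5c=5c, 00⊕5c=5c.

395c5c5c5c5c5c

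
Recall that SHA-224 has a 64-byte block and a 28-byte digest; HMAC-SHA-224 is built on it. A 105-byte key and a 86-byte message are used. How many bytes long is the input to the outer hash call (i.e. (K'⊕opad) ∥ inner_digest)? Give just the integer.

92

Key is 105 > 64 bytes, so it is hashed to 28 bytes then zero-padded to 64: |K'| = 64.
Outer input = (K'⊕opad) ∥ H(inner) → 64 + 28 = 92 bytes.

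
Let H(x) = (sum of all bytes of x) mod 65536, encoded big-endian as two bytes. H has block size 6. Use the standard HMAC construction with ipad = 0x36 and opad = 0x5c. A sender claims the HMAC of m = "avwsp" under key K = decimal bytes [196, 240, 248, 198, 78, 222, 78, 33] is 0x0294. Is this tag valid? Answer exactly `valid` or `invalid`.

valid

Key decimal bytes [196, 240, 248, 198, 78, 222, 78, 33] = c4 f0 f8 c6 4e de 4e 21 is 8 bytes > B = 6, so hash it first: H(key) = 05 0d, then zero-pad to 6 bytes: K' = 05 0d 00 00 00 00.
K' ⊕ ipad = 33 3b 36 36 36 36; K' ⊕ opad = 59 51 5c 5c 5c 5c.
Inner hash: sum = 51+59+54+54+54+54+97+118+119+115+112 = 887 → 03 77.
Outer hash (recomputed tag): sum = 89+81+92+92+92+92+3+119 = 660 → 02 94.
Recomputed tag = 0294; claimed = 0294 → match.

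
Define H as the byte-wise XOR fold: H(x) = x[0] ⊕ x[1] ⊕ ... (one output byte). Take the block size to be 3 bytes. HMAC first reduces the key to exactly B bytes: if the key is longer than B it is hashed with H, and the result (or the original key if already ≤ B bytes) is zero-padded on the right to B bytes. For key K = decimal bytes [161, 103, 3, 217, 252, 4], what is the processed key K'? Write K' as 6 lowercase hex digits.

|K| = 6 > B = 3, so first hash the key.
H(K): XOR a1⊕67⊕03⊕d9⊕fc⊕04 = e4.
Zero-pad H(K) = e4 to 3 bytes: K' = e4 00 00.

e40000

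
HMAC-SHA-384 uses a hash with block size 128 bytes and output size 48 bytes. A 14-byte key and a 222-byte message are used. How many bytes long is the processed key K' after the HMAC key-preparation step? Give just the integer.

128

Key is 14 ≤ 128 bytes, zero-padded: |K'| = 128.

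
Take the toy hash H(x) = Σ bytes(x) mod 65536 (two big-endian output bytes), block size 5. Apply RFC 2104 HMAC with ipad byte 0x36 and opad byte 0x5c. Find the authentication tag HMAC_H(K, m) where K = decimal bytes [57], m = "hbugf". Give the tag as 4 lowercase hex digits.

02ca

Key decimal bytes [57] = 39 is 1 byte ≤ B = 5; zero-pad to 5 bytes: K' = 39 00 00 00 00.
K' ⊕ ipad = 0f 36 36 36 36.  K' ⊕ opad = 65 5c 5c 5c 5c.
Inner input = (K'⊕ipad) ∥ m = 0f 36 36 36 36 ∥ 68 62 75 67 66.
Inner hash: sum = 15+54+54+54+54+104+98+117+103+102 = 755 → 02 f3.
Outer input = (K'⊕opad) ∥ inner = 65 5c 5c 5c 5c ∥ 02 f3.
Outer hash (tag): sum = 101+92+92+92+92+2+243 = 714 → 02 ca.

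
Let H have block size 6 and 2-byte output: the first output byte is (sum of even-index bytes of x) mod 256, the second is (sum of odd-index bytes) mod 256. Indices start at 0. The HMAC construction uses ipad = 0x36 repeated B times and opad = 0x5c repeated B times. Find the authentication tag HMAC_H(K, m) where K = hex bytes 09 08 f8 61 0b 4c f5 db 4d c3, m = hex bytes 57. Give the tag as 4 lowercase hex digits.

0598

Key hex bytes 09 08 f8 61 0b 4c f5 db 4d c3 is 10 bytes > B = 6, so hash it first: H(key) = 4e 53, then zero-pad to 6 bytes: K' = 4e 53 00 00 00 00.
K' ⊕ ipad = 78 65 36 36 36 36.  K' ⊕ opad = 12 0f 5c 5c 5c 5c.
Inner input = (K'⊕ipad) ∥ m = 78 65 36 36 36 36 ∥ 57.
Inner hash: even-index sum = 315 mod 256 = 59; odd-index sum = 209 mod 256 = 209 → 3b d1.
Outer input = (K'⊕opad) ∥ inner = 12 0f 5c 5c 5c 5c ∥ 3b d1.
Outer hash (tag): even-index sum = 261 mod 256 = 5; odd-index sum = 408 mod 256 = 152 → 05 98.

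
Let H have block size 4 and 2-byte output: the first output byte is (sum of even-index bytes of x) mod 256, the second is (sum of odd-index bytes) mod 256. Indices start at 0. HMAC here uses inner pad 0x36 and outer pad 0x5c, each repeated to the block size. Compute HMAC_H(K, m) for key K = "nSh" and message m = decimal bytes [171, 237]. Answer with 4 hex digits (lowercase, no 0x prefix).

Key "nSh" = 6e 53 68 is 3 bytes ≤ B = 4; zero-pad to 4 bytes: K' = 6e 53 68 00.
K' ⊕ ipad = 58 65 5e 36.  K' ⊕ opad = 32 0f 34 5c.
Inner input = (K'⊕ipad) ∥ m = 58 65 5e 36 ∥ ab ed.
Inner hash: even-index sum = 353 mod 256 = 97; odd-index sum = 392 mod 256 = 136 → 61 88.
Outer input = (K'⊕opad) ∥ inner = 32 0f 34 5c ∥ 61 88.
Outer hash (tag): even-index sum = 199 mod 256 = 199; odd-index sum = 243 mod 256 = 243 → c7 f3.

c7f3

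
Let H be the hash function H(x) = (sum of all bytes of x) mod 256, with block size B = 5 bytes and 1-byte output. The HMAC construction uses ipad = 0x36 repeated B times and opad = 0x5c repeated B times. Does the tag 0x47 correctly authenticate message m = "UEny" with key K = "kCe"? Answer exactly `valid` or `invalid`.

invalid

Key "kCe" = 6b 43 65 is 3 bytes ≤ B = 5; zero-pad to 5 bytes: K' = 6b 43 65 00 00.
K' ⊕ ipad = 5d 75 53 36 36; K' ⊕ opad = 37 1f 39 5c 5c.
Inner hash: sum = 93+117+83+54+54+85+69+110+121 = 786; mod 256 = 18 → 12.
Outer hash (recomputed tag): sum = 55+31+57+92+92+18 = 345; mod 256 = 89 → 59.
Recomputed tag = 59; claimed = 47 → mismatch.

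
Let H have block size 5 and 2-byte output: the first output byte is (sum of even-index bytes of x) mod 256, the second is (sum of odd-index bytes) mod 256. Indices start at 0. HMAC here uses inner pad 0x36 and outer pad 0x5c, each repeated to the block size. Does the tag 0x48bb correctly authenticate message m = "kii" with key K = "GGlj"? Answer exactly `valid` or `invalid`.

Key "GGlj" = 47 47 6c 6a is 4 bytes ≤ B = 5; zero-pad to 5 bytes: K' = 47 47 6c 6a 00.
K' ⊕ ipad = 71 71 5a 5c 36; K' ⊕ opad = 1b 1b 30 36 5c.
Inner hash: even-index sum = 362 mod 256 = 106; odd-index sum = 417 mod 256 = 161 → 6a a1.
Outer hash (recomputed tag): even-index sum = 328 mod 256 = 72; odd-index sum = 187 mod 256 = 187 → 48 bb.
Recomputed tag = 48bb; claimed = 48bb → match.

valid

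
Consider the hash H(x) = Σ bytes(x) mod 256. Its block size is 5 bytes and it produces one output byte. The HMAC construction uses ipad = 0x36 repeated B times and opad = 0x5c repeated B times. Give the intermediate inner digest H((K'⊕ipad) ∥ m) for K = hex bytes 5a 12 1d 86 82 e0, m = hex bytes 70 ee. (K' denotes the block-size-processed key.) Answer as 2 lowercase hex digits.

7d

Key hex bytes 5a 12 1d 86 82 e0 is 6 bytes > B = 5, so hash it first: H(key) = 71, then zero-pad to 5 bytes: K' = 71 00 00 00 00.
K' ⊕ ipad = 47 36 36 36 36.
Inner input = 47 36 36 36 36 ∥ 70 ee.
Inner hash: sum = 71+54+54+54+54+112+238 = 637; mod 256 = 125 → 7d.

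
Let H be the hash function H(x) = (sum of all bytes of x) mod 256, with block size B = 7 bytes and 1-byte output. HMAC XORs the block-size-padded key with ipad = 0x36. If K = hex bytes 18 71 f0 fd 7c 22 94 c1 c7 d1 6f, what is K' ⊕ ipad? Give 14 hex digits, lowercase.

Key hex bytes 18 71 f0 fd 7c 22 94 c1 c7 d1 6f is 11 bytes > B = 7, so hash it first: H(key) = 70, then zero-pad to 7 bytes: K' = 70 00 00 00 00 00 00.
XOR each byte with 0x36: 70⊕36=46, 00⊕36=36, 00⊕36=36, 00⊕36=36, 00⊕36=36, 00⊕36=36, 00⊕36=36.

46363636363636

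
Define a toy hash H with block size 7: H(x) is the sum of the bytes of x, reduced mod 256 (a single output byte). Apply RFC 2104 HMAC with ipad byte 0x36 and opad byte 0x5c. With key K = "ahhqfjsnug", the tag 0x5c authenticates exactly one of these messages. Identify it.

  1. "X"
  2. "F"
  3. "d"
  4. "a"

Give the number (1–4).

3

Key "ahhqfjsnug" = 61 68 68 71 66 6a 73 6e 75 67 is 10 bytes > B = 7, so hash it first: H(key) = 2f, then zero-pad to 7 bytes: K' = 2f 00 00 00 00 00 00.
K' ⊕ ipad = 19 36 36 36 36 36 36; K' ⊕ opad = 73 5c 5c 5c 5c 5c 5c.
m1: inner = H(19 36 36 36 36 36 36 58) = b5; tag = H(73 5c 5c 5c 5c 5c 5c b5) = 50
m2: inner = H(19 36 36 36 36 36 36 46) = a3; tag = H(73 5c 5c 5c 5c 5c 5c a3) = 3e
m3: inner = H(19 36 36 36 36 36 36 64) = c1; tag = H(73 5c 5c 5c 5c 5c 5c c1) = 5c ← matches
m4: inner = H(19 36 36 36 36 36 36 61) = be; tag = H(73 5c 5c 5c 5c 5c 5c be) = 59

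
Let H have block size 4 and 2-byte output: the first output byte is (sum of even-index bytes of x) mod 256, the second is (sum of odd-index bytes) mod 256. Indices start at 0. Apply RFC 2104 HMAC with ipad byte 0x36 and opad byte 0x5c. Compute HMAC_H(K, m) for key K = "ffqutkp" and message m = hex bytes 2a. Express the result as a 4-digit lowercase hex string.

Key "ffqutkp" = 66 66 71 75 74 6b 70 is 7 bytes > B = 4, so hash it first: H(key) = bb 46, then zero-pad to 4 bytes: K' = bb 46 00 00.
K' ⊕ ipad = 8d 70 36 36.  K' ⊕ opad = e7 1a 5c 5c.
Inner input = (K'⊕ipad) ∥ m = 8d 70 36 36 ∥ 2a.
Inner hash: even-index sum = 237 mod 256 = 237; odd-index sum = 166 mod 256 = 166 → ed a6.
Outer input = (K'⊕opad) ∥ inner = e7 1a 5c 5c ∥ ed a6.
Outer hash (tag): even-index sum = 560 mod 256 = 48; odd-index sum = 284 mod 256 = 28 → 30 1c.

301c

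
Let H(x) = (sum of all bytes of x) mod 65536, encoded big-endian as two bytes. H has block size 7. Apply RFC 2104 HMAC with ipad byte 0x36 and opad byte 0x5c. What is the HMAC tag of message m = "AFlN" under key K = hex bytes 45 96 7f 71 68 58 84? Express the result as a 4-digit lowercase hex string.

02a9

Key hex bytes 45 96 7f 71 68 58 84 is exactly B = 7 bytes: K' = 45 96 7f 71 68 58 84.
K' ⊕ ipad = 73 a0 49 47 5e 6e b2.  K' ⊕ opad = 19 ca 23 2d 34 04 d8.
Inner input = (K'⊕ipad) ∥ m = 73 a0 49 47 5e 6e b2 ∥ 41 46 6c 4e.
Inner hash: sum = 115+160+73+71+94+110+178+65+70+108+78 = 1122 → 04 62.
Outer input = (K'⊕opad) ∥ inner = 19 ca 23 2d 34 04 d8 ∥ 04 62.
Outer hash (tag): sum = 25+202+35+45+52+4+216+4+98 = 681 → 02 a9.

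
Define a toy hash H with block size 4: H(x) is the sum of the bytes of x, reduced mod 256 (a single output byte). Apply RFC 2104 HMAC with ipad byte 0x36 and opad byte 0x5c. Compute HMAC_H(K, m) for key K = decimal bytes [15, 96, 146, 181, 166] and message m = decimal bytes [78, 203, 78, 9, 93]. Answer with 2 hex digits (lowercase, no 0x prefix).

Key decimal bytes [15, 96, 146, 181, 166] = 0f 60 92 b5 a6 is 5 bytes > B = 4, so hash it first: H(key) = 5c, then zero-pad to 4 bytes: K' = 5c 00 00 00.
K' ⊕ ipad = 6a 36 36 36.  K' ⊕ opad = 00 5c 5c 5c.
Inner input = (K'⊕ipad) ∥ m = 6a 36 36 36 ∥ 4e cb 4e 09 5d.
Inner hash: sum = 106+54+54+54+78+203+78+9+93 = 729; mod 256 = 217 → d9.
Outer input = (K'⊕opad) ∥ inner = 00 5c 5c 5c ∥ d9.
Outer hash (tag): sum = 0+92+92+92+217 = 493; mod 256 = 237 → ed.

ed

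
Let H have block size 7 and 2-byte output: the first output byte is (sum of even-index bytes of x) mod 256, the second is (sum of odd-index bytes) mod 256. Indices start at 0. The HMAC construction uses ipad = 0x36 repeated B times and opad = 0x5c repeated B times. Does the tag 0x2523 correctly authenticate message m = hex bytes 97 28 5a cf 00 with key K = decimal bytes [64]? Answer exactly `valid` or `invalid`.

invalid

Key decimal bytes [64] = 40 is 1 byte ≤ B = 7; zero-pad to 7 bytes: K' = 40 00 00 00 00 00 00.
K' ⊕ ipad = 76 36 36 36 36 36 36; K' ⊕ opad = 1c 5c 5c 5c 5c 5c 5c.
Inner hash: even-index sum = 527 mod 256 = 15; odd-index sum = 403 mod 256 = 147 → 0f 93.
Outer hash (recomputed tag): even-index sum = 451 mod 256 = 195; odd-index sum = 291 mod 256 = 35 → c3 23.
Recomputed tag = c323; claimed = 2523 → mismatch.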